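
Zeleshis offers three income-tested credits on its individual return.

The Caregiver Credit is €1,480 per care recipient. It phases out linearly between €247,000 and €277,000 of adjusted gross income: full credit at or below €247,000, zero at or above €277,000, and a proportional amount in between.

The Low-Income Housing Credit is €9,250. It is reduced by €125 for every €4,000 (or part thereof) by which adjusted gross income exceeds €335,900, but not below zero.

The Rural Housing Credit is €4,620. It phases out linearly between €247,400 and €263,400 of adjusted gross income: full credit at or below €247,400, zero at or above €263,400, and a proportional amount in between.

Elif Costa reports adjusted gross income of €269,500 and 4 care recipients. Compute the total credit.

€10,730

Caregiver Credit: base = 4 × €1,480 = €5,920. €269,500 is €22,500 into a €30,000 phase-out range, leaving 7,500/30,000 of the credit: €5,920 × 7,500/30,000 = €1,480.
Low-Income Housing Credit: €269,500 is at or below the €335,900 threshold, so the full €9,250 applies.
Rural Housing Credit: €269,500 is at or above €263,400, so the credit is €0.
Total: €1,480 + €9,250 + €0 = €10,730.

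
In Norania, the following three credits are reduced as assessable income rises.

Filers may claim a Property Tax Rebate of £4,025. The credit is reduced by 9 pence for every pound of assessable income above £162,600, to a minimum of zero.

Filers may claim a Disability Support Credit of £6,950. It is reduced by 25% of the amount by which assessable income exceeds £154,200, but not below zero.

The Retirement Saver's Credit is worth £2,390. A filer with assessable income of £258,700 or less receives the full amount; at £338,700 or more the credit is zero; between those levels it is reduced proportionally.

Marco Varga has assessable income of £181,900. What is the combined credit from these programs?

Property Tax Rebate: 9% of the £19,300 excess over £162,600 is £1,737; credit = £4,025 − £1,737 = £2,288.
Disability Support Credit: 25% of the £27,700 excess over £154,200 is £6,925; credit = £6,950 − £6,925 = £25.
Retirement Saver's Credit: £181,900 is at or below the £258,700 threshold, so the full £2,390 applies.
Total: £2,288 + £25 + £2,390 = £4,703.

£4,703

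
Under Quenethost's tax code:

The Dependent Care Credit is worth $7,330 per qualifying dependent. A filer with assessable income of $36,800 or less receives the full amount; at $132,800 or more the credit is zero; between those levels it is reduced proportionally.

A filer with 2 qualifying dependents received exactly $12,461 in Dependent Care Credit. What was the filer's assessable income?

$51,200

Full credit = 2 × $7,330 = $14,660.
$12,461 is 12,461/14,660 of the full $14,660, so 2,199/14,660 of the $96,000 range has been used: income = $36,800 + $96,000 × 2,199/14,660 = $51,200.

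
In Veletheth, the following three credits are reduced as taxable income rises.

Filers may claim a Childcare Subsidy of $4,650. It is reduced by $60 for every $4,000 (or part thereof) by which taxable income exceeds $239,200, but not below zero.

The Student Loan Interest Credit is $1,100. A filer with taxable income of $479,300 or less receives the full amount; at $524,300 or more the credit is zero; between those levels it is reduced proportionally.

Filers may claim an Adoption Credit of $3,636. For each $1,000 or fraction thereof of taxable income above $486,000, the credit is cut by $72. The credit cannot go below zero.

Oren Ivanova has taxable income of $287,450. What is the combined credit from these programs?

$8,606

Childcare Subsidy: income exceeds $239,200 by $48,250, which is 13 full-or-partial $4,000 increments; reduction = 13 × $60 = $780, leaving $3,870.
Student Loan Interest Credit: $287,450 is at or below the $479,300 threshold, so the full $1,100 applies.
Adoption Credit: $287,450 is at or below the $486,000 threshold, so the full $3,636 applies.
Total: $3,870 + $1,100 + $3,636 = $8,606.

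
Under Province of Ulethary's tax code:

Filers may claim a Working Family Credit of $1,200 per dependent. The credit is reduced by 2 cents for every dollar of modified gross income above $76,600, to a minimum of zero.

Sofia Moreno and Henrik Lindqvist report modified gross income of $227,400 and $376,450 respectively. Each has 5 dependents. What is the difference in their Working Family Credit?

$2,981

Sofia ($227,400): Working Family Credit: base = 5 × $1,200 = $6,000. 2% of the $150,800 excess over $76,600 is $3,016; credit = $6,000 − $3,016 = $2,984.
Henrik ($376,450): Working Family Credit: base = 5 × $1,200 = $6,000. 2% of the $299,850 excess over $76,600 is $5,997; credit = $6,000 − $5,997 = $3.
Difference: |$2,984 − $3| = $2,981.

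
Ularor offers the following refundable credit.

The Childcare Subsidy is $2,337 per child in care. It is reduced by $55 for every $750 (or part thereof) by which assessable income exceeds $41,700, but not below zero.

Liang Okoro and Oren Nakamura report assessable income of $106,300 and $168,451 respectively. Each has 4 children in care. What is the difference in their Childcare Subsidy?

Liang ($106,300): Childcare Subsidy: base = 4 × $2,337 = $9,348. income exceeds $41,700 by $64,600, which is 87 full-or-partial $750 increments; reduction = 87 × $55 = $4,785, leaving $4,563.
Oren ($168,451): Childcare Subsidy: base = 4 × $2,337 = $9,348. income exceeds $41,700 by $126,751 → 170 increments × $55 = $9,350 ≥ base, so the credit is $0.
Difference: |$4,563 − $0| = $4,563.

$4,563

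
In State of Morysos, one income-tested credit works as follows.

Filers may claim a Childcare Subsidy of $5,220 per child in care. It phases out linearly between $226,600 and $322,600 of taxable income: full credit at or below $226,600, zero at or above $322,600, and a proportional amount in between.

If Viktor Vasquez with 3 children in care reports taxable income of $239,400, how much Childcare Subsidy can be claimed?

$13,572

Childcare Subsidy: base = 3 × $5,220 = $15,660. $239,400 is $12,800 into a $96,000 phase-out range, leaving 83,200/96,000 of the credit: $15,660 × 83,200/96,000 = $13,572.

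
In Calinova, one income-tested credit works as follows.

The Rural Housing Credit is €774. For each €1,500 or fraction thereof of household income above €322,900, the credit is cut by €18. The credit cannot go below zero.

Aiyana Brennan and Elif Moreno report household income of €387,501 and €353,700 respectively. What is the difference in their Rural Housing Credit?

€396

Aiyana (€387,501): Rural Housing Credit: income exceeds €322,900 by €64,601 → 44 increments × €18 = €792 ≥ base, so the credit is €0.
Elif (€353,700): Rural Housing Credit: income exceeds €322,900 by €30,800, which is 21 full-or-partial €1,500 increments; reduction = 21 × €18 = €378, leaving €396.
Difference: |€0 − €396| = €396.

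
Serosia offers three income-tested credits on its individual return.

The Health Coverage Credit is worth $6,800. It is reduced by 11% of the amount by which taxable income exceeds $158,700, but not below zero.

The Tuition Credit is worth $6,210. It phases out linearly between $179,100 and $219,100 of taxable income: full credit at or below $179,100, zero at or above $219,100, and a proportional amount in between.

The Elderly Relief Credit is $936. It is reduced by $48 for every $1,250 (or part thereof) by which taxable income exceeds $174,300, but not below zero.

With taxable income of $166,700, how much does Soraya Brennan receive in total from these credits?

$13,066

Health Coverage Credit: 11% of the $8,000 excess over $158,700 is $880; credit = $6,800 − $880 = $5,920.
Tuition Credit: $166,700 is at or below the $179,100 threshold, so the full $6,210 applies.
Elderly Relief Credit: $166,700 is at or below the $174,300 threshold, so the full $936 applies.
Total: $5,920 + $6,210 + $936 = $13,066.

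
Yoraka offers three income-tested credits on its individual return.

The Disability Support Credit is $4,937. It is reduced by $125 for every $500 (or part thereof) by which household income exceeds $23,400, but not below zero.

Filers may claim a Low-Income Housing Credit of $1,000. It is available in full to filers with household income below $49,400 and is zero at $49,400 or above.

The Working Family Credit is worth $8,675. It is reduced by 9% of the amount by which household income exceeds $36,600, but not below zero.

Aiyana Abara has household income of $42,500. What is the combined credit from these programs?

$9,206

Disability Support Credit: income exceeds $23,400 by $19,100, which is 39 full-or-partial $500 increments; reduction = 39 × $125 = $4,875, leaving $62.
Low-Income Housing Credit: $42,500 is below the $49,400 cutoff, so the full $1,000 applies.
Working Family Credit: 9% of the $5,900 excess over $36,600 is $531; credit = $8,675 − $531 = $8,144.
Total: $62 + $1,000 + $8,144 = $9,206.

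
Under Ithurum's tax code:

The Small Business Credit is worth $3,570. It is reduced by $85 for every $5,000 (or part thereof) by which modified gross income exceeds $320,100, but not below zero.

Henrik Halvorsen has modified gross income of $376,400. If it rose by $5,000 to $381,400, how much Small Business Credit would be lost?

$85

At $376,400 — income exceeds $320,100 by $56,300, which is 12 full-or-partial $5,000 increments; reduction = 12 × $85 = $1,020, leaving $2,550.
At $381,400 — income exceeds $320,100 by $61,300, which is 13 full-or-partial $5,000 increments; reduction = 13 × $85 = $1,105, leaving $2,465.
Lost: $2,550 − $2,465 = $85.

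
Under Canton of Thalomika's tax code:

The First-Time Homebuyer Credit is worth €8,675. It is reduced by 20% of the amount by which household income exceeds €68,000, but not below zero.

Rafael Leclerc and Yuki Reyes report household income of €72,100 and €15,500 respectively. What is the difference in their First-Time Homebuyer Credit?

Rafael (€72,100): First-Time Homebuyer Credit: 20% of the €4,100 excess over €68,000 is €820; credit = €8,675 − €820 = €7,855.
Yuki (€15,500): First-Time Homebuyer Credit: €15,500 is at or below the €68,000 threshold, so the full €8,675 applies.
Difference: |€7,855 − €8,675| = €820.

€820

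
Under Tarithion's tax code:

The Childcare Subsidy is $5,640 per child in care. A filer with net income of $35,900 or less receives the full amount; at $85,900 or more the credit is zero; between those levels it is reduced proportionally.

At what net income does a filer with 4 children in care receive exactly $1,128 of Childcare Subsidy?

Full credit = 4 × $5,640 = $22,560.
$1,128 is 1,128/22,560 of the full $22,560, so 21,432/22,560 of the $50,000 range has been used: income = $35,900 + $50,000 × 21,432/22,560 = $83,400.

$83,400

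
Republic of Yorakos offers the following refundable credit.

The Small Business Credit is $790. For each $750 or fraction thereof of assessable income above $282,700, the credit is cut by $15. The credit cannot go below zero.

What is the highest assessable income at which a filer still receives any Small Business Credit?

After 52 increments the reduction is 52 × $15 = $780, leaving $10; one more increment wipes it out. Increment 52 ends at excess 52 × $750 = $39,000, so the highest qualifying income is $282,700 + $39,000 = $321,700.

$321,700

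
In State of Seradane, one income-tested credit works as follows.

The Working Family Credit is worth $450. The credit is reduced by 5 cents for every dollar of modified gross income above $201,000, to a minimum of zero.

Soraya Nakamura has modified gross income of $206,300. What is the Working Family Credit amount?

$185

Working Family Credit: 5% of the $5,300 excess over $201,000 is $265; credit = $450 − $265 = $185.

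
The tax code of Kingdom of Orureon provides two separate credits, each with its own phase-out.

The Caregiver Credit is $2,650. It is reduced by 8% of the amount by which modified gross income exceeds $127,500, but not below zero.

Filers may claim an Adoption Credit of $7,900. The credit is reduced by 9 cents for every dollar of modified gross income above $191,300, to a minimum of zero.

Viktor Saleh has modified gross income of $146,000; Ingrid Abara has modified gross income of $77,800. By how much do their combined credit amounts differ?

$1,480

Viktor ($146,000): Caregiver Credit: 8% of the $18,500 excess over $127,500 is $1,480; credit = $2,650 − $1,480 = $1,170. Adoption Credit: $146,000 is at or below the $191,300 threshold, so the full $7,900 applies. total $1,170 + $7,900 = $9,070
Ingrid ($77,800): Caregiver Credit: $77,800 is at or below the $127,500 threshold, so the full $2,650 applies. Adoption Credit: $77,800 is at or below the $191,300 threshold, so the full $7,900 applies. total $2,650 + $7,900 = $10,550
Difference: |$9,070 − $10,550| = $1,480.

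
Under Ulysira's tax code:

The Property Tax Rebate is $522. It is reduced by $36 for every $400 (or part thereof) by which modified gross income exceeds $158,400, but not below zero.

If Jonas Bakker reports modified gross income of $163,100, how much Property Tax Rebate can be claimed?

Property Tax Rebate: income exceeds $158,400 by $4,700, which is 12 full-or-partial $400 increments; reduction = 12 × $36 = $432, leaving $90.

$90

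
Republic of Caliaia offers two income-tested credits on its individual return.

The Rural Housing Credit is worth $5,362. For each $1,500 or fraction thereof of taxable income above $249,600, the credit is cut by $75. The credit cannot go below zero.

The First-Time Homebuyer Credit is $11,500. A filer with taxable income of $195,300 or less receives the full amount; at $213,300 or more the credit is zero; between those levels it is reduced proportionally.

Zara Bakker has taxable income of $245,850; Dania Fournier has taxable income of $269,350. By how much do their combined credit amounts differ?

$1,050

Zara ($245,850): Rural Housing Credit: $245,850 is at or below the $249,600 threshold, so the full $5,362 applies. First-Time Homebuyer Credit: $245,850 is at or above $213,300, so the credit is $0. total $5,362 + $0 = $5,362
Dania ($269,350): Rural Housing Credit: income exceeds $249,600 by $19,750, which is 14 full-or-partial $1,500 increments; reduction = 14 × $75 = $1,050, leaving $4,312. First-Time Homebuyer Credit: $269,350 is at or above $213,300, so the credit is $0. total $4,312 + $0 = $4,312
Difference: |$5,362 − $4,312| = $1,050.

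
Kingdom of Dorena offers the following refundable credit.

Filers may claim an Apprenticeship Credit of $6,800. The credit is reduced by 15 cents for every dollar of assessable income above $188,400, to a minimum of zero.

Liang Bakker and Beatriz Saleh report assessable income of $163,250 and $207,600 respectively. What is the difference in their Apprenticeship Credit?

Liang ($163,250): Apprenticeship Credit: $163,250 is at or below the $188,400 threshold, so the full $6,800 applies.
Beatriz ($207,600): Apprenticeship Credit: 15% of the $19,200 excess over $188,400 is $2,880; credit = $6,800 − $2,880 = $3,920.
Difference: |$6,800 − $3,920| = $2,880.

$2,880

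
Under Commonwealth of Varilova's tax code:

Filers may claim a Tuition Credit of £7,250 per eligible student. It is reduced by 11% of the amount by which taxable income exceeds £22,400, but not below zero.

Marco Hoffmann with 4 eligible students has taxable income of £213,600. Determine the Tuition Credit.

Tuition Credit: base = 4 × £7,250 = £29,000. 11% of the £191,200 excess over £22,400 is £21,032; credit = £29,000 − £21,032 = £7,968.

£7,968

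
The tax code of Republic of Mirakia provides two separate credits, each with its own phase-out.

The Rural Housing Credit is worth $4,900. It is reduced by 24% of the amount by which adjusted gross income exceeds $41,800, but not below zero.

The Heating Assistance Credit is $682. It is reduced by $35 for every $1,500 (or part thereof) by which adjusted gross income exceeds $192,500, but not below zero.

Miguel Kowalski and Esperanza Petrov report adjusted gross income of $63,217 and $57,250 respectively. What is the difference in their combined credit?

Miguel ($63,217): Rural Housing Credit: 24% of the $21,417 excess over $41,800 is $5,140.08 ≥ base, so the credit is $0. Heating Assistance Credit: $63,217 is at or below the $192,500 threshold, so the full $682 applies. total $0 + $682 = $682
Esperanza ($57,250): Rural Housing Credit: 24% of the $15,450 excess over $41,800 is $3,708; credit = $4,900 − $3,708 = $1,192. Heating Assistance Credit: $57,250 is at or below the $192,500 threshold, so the full $682 applies. total $1,192 + $682 = $1,874
Difference: |$682 − $1,874| = $1,192.

$1,192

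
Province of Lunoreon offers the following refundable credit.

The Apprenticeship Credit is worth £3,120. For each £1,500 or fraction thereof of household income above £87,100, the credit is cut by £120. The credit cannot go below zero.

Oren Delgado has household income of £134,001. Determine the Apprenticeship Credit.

Apprenticeship Credit: income exceeds £87,100 by £46,901 → 32 increments × £120 = £3,840 ≥ base, so the credit is £0.

£0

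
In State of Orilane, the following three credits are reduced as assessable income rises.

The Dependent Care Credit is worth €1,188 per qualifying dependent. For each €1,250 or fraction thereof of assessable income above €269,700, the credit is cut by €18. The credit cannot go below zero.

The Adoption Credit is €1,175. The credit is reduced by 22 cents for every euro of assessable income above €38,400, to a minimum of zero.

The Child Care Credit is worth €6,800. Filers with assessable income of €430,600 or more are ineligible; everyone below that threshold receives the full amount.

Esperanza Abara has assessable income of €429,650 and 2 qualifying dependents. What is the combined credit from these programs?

€6,872

Dependent Care Credit: base = 2 × €1,188 = €2,376. income exceeds €269,700 by €159,950, which is 128 full-or-partial €1,250 increments; reduction = 128 × €18 = €2,304, leaving €72.
Adoption Credit: 22% of the €391,250 excess over €38,400 is €86,075 ≥ base, so the credit is €0.
Child Care Credit: €429,650 is below the €430,600 cutoff, so the full €6,800 applies.
Total: €72 + €0 + €6,800 = €6,872.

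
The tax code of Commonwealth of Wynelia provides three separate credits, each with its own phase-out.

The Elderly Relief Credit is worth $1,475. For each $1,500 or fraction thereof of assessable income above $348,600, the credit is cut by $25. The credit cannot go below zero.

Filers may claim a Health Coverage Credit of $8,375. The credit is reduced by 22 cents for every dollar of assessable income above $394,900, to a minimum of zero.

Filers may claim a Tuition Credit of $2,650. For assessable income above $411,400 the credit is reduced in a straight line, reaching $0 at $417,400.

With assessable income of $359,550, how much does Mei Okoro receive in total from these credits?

Elderly Relief Credit: income exceeds $348,600 by $10,950, which is 8 full-or-partial $1,500 increments; reduction = 8 × $25 = $200, leaving $1,275.
Health Coverage Credit: $359,550 is at or below the $394,900 threshold, so the full $8,375 applies.
Tuition Credit: $359,550 is at or below the $411,400 threshold, so the full $2,650 applies.
Total: $1,275 + $8,375 + $2,650 = $12,300.

$12,300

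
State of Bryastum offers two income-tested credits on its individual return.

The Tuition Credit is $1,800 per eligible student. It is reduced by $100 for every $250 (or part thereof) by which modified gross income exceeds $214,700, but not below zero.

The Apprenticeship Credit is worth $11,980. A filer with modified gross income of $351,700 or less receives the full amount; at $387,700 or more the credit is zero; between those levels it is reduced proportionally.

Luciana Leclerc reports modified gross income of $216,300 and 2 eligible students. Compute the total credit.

$14,880

Tuition Credit: base = 2 × $1,800 = $3,600. income exceeds $214,700 by $1,600, which is 7 full-or-partial $250 increments; reduction = 7 × $100 = $700, leaving $2,900.
Apprenticeship Credit: $216,300 is at or below the $351,700 threshold, so the full $11,980 applies.
Total: $2,900 + $11,980 = $14,880.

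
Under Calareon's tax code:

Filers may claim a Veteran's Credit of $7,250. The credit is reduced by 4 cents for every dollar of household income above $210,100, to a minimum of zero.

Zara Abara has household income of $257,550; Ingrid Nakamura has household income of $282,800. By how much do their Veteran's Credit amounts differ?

Zara ($257,550): Veteran's Credit: 4% of the $47,450 excess over $210,100 is $1,898; credit = $7,250 − $1,898 = $5,352.
Ingrid ($282,800): Veteran's Credit: 4% of the $72,700 excess over $210,100 is $2,908; credit = $7,250 − $2,908 = $4,342.
Difference: |$5,352 − $4,342| = $1,010.

$1,010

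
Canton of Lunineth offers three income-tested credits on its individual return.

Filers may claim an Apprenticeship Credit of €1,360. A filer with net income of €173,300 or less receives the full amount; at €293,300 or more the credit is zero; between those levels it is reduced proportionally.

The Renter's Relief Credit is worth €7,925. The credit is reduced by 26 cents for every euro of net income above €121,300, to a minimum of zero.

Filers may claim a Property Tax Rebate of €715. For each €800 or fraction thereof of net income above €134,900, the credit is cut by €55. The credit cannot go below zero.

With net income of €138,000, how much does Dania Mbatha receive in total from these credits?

€5,438

Apprenticeship Credit: €138,000 is at or below the €173,300 threshold, so the full €1,360 applies.
Renter's Relief Credit: 26% of the €16,700 excess over €121,300 is €4,342; credit = €7,925 − €4,342 = €3,583.
Property Tax Rebate: income exceeds €134,900 by €3,100, which is 4 full-or-partial €800 increments; reduction = 4 × €55 = €220, leaving €495.
Total: €1,360 + €3,583 + €495 = €5,438.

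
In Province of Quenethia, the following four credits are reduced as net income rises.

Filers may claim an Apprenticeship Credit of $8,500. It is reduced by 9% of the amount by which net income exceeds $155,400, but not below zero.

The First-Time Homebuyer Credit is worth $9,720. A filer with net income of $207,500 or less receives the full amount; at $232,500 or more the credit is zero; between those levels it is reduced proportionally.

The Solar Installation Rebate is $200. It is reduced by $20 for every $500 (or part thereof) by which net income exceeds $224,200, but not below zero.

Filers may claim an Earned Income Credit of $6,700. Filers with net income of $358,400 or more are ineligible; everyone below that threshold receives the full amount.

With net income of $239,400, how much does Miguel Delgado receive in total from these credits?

$7,640

Apprenticeship Credit: 9% of the $84,000 excess over $155,400 is $7,560; credit = $8,500 − $7,560 = $940.
First-Time Homebuyer Credit: $239,400 is at or above $232,500, so the credit is $0.
Solar Installation Rebate: income exceeds $224,200 by $15,200 → 31 increments × $20 = $620 ≥ base, so the credit is $0.
Earned Income Credit: $239,400 is below the $358,400 cutoff, so the full $6,700 applies.
Total: $940 + $0 + $0 + $6,700 = $7,640.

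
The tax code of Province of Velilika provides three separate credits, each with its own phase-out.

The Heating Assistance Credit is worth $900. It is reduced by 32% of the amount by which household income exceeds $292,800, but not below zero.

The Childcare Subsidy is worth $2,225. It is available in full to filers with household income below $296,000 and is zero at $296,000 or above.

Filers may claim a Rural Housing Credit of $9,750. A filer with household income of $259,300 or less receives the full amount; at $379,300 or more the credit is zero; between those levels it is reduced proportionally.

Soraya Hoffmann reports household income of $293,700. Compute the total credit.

Heating Assistance Credit: 32% of the $900 excess over $292,800 is $288; credit = $900 − $288 = $612.
Childcare Subsidy: $293,700 is below the $296,000 cutoff, so the full $2,225 applies.
Rural Housing Credit: $293,700 is $34,400 into a $120,000 phase-out range, leaving 85,600/120,000 of the credit: $9,750 × 85,600/120,000 = $6,955.
Total: $612 + $2,225 + $6,955 = $9,792.

$9,792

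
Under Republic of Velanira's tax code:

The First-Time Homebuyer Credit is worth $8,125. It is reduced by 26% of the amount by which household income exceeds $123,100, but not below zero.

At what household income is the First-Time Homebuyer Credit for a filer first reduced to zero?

$154,350

The credit falls by 26% of each dollar above $123,100, so it reaches zero when the excess is $8,125 / 26% = $31,250: income = $123,100 + $31,250 = $154,350.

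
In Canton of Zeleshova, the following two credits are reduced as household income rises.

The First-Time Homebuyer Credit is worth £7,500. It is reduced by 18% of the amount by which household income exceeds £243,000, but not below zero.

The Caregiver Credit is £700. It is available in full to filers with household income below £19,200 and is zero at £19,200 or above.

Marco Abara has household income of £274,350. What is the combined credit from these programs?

First-Time Homebuyer Credit: 18% of the £31,350 excess over £243,000 is £5,643; credit = £7,500 − £5,643 = £1,857.
Caregiver Credit: £274,350 meets or exceeds the £19,200 cutoff, so the credit is £0.
Total: £1,857 + £0 = £1,857.

£1,857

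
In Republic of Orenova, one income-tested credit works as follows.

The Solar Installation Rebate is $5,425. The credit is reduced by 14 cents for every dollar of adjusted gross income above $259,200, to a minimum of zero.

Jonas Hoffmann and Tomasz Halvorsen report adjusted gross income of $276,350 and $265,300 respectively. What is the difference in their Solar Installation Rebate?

Jonas ($276,350): Solar Installation Rebate: 14% of the $17,150 excess over $259,200 is $2,401; credit = $5,425 − $2,401 = $3,024.
Tomasz ($265,300): Solar Installation Rebate: 14% of the $6,100 excess over $259,200 is $854; credit = $5,425 − $854 = $4,571.
Difference: |$3,024 − $4,571| = $1,547.

$1,547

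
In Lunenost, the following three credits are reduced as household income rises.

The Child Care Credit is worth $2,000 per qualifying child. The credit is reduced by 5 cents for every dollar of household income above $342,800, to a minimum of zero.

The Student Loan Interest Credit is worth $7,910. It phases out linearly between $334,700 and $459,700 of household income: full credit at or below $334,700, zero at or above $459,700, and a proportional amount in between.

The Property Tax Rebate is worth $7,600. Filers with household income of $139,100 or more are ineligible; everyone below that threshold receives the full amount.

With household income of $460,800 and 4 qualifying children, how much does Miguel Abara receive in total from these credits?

$2,100

Child Care Credit: base = 4 × $2,000 = $8,000. 5% of the $118,000 excess over $342,800 is $5,900; credit = $8,000 − $5,900 = $2,100.
Student Loan Interest Credit: $460,800 is at or above $459,700, so the credit is $0.
Property Tax Rebate: $460,800 meets or exceeds the $139,100 cutoff, so the credit is $0.
Total: $2,100 + $0 + $0 = $2,100.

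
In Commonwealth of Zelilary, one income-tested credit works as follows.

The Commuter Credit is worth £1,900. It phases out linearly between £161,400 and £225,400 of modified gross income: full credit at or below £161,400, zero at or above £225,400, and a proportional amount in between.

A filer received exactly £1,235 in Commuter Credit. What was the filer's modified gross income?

£183,800

£1,235 is 1,235/1,900 of the full £1,900, so 665/1,900 of the £64,000 range has been used: income = £161,400 + £64,000 × 665/1,900 = £183,800.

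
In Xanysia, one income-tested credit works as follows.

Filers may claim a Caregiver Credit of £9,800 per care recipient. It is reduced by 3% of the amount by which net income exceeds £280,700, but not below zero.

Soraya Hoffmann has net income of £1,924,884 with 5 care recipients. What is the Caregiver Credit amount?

£0

Caregiver Credit: base = 5 × £9,800 = £49,000. 3% of the £1,644,184 excess over £280,700 is £49,325.52 ≥ base, so the credit is £0.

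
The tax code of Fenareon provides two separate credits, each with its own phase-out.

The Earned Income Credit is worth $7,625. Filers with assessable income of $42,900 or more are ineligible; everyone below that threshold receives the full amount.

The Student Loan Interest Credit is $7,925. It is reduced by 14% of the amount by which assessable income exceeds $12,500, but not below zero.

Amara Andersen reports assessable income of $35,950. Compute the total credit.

Earned Income Credit: $35,950 is below the $42,900 cutoff, so the full $7,625 applies.
Student Loan Interest Credit: 14% of the $23,450 excess over $12,500 is $3,283; credit = $7,925 − $3,283 = $4,642.
Total: $7,625 + $4,642 = $12,267.

$12,267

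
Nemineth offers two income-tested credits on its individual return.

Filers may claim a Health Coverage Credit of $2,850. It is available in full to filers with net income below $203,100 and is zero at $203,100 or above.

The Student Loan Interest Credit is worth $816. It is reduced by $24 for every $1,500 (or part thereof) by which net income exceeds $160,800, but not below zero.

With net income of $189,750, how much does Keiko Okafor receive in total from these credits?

$3,186

Health Coverage Credit: $189,750 is below the $203,100 cutoff, so the full $2,850 applies.
Student Loan Interest Credit: income exceeds $160,800 by $28,950, which is 20 full-or-partial $1,500 increments; reduction = 20 × $24 = $480, leaving $336.
Total: $2,850 + $336 = $3,186.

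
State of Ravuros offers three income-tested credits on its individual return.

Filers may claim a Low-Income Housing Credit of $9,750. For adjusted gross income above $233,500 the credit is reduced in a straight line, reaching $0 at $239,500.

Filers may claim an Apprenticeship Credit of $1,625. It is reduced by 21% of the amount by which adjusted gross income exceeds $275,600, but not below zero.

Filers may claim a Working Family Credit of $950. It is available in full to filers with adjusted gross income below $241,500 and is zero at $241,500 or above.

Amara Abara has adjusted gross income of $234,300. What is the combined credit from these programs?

Low-Income Housing Credit: $234,300 is $800 into a $6,000 phase-out range, leaving 5,200/6,000 of the credit: $9,750 × 5,200/6,000 = $8,450.
Apprenticeship Credit: $234,300 is at or below the $275,600 threshold, so the full $1,625 applies.
Working Family Credit: $234,300 is below the $241,500 cutoff, so the full $950 applies.
Total: $8,450 + $1,625 + $950 = $11,025.

$11,025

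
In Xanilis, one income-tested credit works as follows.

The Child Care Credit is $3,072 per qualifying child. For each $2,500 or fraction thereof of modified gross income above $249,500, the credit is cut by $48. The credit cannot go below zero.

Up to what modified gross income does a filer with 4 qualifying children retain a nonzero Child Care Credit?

$887,000

Full credit = 4 × $3,072 = $12,288.
After 255 increments the reduction is 255 × $48 = $12,240, leaving $48; one more increment wipes it out. Increment 255 ends at excess 255 × $2,500 = $637,500, so the highest qualifying income is $249,500 + $637,500 = $887,000.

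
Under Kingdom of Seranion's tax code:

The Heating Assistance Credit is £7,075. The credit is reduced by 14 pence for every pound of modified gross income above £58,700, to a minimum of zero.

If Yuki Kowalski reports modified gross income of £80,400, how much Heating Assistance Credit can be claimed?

£4,037

Heating Assistance Credit: 14% of the £21,700 excess over £58,700 is £3,038; credit = £7,075 − £3,038 = £4,037.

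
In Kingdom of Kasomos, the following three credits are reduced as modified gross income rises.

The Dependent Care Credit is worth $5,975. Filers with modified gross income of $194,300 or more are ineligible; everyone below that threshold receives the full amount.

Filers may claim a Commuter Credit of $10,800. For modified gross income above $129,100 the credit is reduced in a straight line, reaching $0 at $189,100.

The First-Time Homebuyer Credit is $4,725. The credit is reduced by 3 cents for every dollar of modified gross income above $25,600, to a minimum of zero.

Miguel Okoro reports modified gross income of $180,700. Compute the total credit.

Dependent Care Credit: $180,700 is below the $194,300 cutoff, so the full $5,975 applies.
Commuter Credit: $180,700 is $51,600 into a $60,000 phase-out range, leaving 8,400/60,000 of the credit: $10,800 × 8,400/60,000 = $1,512.
First-Time Homebuyer Credit: 3% of the $155,100 excess over $25,600 is $4,653; credit = $4,725 − $4,653 = $72.
Total: $5,975 + $1,512 + $72 = $7,559.

$7,559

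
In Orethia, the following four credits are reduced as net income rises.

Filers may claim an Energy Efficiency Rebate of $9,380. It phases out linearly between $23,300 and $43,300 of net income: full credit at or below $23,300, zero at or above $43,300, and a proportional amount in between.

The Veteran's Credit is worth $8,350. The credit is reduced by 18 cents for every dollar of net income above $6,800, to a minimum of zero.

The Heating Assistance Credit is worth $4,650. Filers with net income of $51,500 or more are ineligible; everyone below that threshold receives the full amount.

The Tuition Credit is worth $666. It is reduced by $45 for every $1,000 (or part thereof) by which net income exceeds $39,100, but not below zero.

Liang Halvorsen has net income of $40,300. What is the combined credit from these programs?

$8,953

Energy Efficiency Rebate: $40,300 is $17,000 into a $20,000 phase-out range, leaving 3,000/20,000 of the credit: $9,380 × 3,000/20,000 = $1,407.
Veteran's Credit: 18% of the $33,500 excess over $6,800 is $6,030; credit = $8,350 − $6,030 = $2,320.
Heating Assistance Credit: $40,300 is below the $51,500 cutoff, so the full $4,650 applies.
Tuition Credit: income exceeds $39,100 by $1,200, which is 2 full-or-partial $1,000 increments; reduction = 2 × $45 = $90, leaving $576.
Total: $1,407 + $2,320 + $4,650 + $576 = $8,953.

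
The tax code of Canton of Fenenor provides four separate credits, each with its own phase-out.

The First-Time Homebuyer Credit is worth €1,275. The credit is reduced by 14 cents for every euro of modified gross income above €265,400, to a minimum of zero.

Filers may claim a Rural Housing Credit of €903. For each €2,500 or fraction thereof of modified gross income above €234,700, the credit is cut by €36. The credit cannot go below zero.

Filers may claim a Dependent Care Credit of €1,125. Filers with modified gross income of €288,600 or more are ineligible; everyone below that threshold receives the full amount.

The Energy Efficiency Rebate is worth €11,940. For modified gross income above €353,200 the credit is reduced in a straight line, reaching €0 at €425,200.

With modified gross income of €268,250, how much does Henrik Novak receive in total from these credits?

€14,340

First-Time Homebuyer Credit: 14% of the €2,850 excess over €265,400 is €399; credit = €1,275 − €399 = €876.
Rural Housing Credit: income exceeds €234,700 by €33,550, which is 14 full-or-partial €2,500 increments; reduction = 14 × €36 = €504, leaving €399.
Dependent Care Credit: €268,250 is below the €288,600 cutoff, so the full €1,125 applies.
Energy Efficiency Rebate: €268,250 is at or below the €353,200 threshold, so the full €11,940 applies.
Total: €876 + €399 + €1,125 + €11,940 = €14,340.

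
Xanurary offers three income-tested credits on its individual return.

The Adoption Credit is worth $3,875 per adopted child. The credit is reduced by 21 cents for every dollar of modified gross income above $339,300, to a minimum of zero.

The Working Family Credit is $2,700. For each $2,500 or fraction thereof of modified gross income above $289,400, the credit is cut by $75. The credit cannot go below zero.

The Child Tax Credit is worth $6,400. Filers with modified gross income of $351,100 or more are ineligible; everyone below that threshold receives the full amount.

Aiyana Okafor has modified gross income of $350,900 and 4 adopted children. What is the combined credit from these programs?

Adoption Credit: base = 4 × $3,875 = $15,500. 21% of the $11,600 excess over $339,300 is $2,436; credit = $15,500 − $2,436 = $13,064.
Working Family Credit: income exceeds $289,400 by $61,500, which is 25 full-or-partial $2,500 increments; reduction = 25 × $75 = $1,875, leaving $825.
Child Tax Credit: $350,900 is below the $351,100 cutoff, so the full $6,400 applies.
Total: $13,064 + $825 + $6,400 = $20,289.

$20,289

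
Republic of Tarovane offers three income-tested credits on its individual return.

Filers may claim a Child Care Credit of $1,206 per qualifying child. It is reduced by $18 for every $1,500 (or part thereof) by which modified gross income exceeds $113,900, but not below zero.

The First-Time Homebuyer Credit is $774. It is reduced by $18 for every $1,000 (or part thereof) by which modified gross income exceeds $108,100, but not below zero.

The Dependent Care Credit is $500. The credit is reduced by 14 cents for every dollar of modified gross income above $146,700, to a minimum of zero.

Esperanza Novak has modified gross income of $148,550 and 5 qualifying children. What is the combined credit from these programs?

Child Care Credit: base = 5 × $1,206 = $6,030. income exceeds $113,900 by $34,650, which is 24 full-or-partial $1,500 increments; reduction = 24 × $18 = $432, leaving $5,598.
First-Time Homebuyer Credit: income exceeds $108,100 by $40,450, which is 41 full-or-partial $1,000 increments; reduction = 41 × $18 = $738, leaving $36.
Dependent Care Credit: 14% of the $1,850 excess over $146,700 is $259; credit = $500 − $259 = $241.
Total: $5,598 + $36 + $241 = $5,875.

$5,875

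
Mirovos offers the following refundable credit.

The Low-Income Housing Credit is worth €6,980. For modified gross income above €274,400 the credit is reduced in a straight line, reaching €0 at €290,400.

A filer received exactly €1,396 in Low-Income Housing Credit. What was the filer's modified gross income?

€287,200

€1,396 is 1,396/6,980 of the full €6,980, so 5,584/6,980 of the €16,000 range has been used: income = €274,400 + €16,000 × 5,584/6,980 = €287,200.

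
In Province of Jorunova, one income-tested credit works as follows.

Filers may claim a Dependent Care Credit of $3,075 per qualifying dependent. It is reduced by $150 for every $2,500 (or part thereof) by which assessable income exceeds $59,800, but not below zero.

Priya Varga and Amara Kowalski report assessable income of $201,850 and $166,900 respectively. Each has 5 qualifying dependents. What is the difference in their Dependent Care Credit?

$2,100

Priya ($201,850): Dependent Care Credit: base = 5 × $3,075 = $15,375. income exceeds $59,800 by $142,050, which is 57 full-or-partial $2,500 increments; reduction = 57 × $150 = $8,550, leaving $6,825.
Amara ($166,900): Dependent Care Credit: base = 5 × $3,075 = $15,375. income exceeds $59,800 by $107,100, which is 43 full-or-partial $2,500 increments; reduction = 43 × $150 = $6,450, leaving $8,925.
Difference: |$6,825 − $8,925| = $2,100.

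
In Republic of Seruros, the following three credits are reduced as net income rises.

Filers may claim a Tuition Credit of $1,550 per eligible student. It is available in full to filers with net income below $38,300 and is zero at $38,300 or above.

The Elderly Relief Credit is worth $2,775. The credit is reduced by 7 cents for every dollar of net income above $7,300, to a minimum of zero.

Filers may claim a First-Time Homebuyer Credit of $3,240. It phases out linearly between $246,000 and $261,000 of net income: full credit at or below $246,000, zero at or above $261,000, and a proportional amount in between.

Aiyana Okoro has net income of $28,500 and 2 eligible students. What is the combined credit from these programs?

Tuition Credit: base = 2 × $1,550 = $3,100. $28,500 is below the $38,300 cutoff, so the full $3,100 applies.
Elderly Relief Credit: 7% of the $21,200 excess over $7,300 is $1,484; credit = $2,775 − $1,484 = $1,291.
First-Time Homebuyer Credit: $28,500 is at or below the $246,000 threshold, so the full $3,240 applies.
Total: $3,100 + $1,291 + $3,240 = $7,631.

$7,631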